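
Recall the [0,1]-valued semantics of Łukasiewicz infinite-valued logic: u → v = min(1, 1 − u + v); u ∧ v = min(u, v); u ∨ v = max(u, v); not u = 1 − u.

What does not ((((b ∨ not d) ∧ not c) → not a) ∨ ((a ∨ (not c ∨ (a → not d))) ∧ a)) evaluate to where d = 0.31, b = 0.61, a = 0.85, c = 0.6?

0.15

not d: Łukasiewicz ¬ gives 1 − 0.31 = 0.69
(b ∨ not d) = max(0.61, 0.69) = 0.69
not c: Łukasiewicz ¬ gives 1 − 0.6 = 0.4
((b ∨ not d) ∧ not c) = min(0.69, 0.4) = 0.4
not a: Łukasiewicz ¬ gives 1 − 0.85 = 0.15
(((b ∨ not d) ∧ not c) → not a): min(1, 1 − 0.4 + 0.15) = 0.75
not c: Łukasiewicz ¬ gives 1 − 0.6 = 0.4
not d: Łukasiewicz ¬ gives 1 − 0.31 = 0.69
(a → not d): min(1, 1 − 0.85 + 0.69) = 0.84
(not c ∨ (a → not d)) = max(0.4, 0.84) = 0.84
(a ∨ (not c ∨ (a → not d))) = max(0.85, 0.84) = 0.85
((a ∨ (not c ∨ (a → not d))) ∧ a) = min(0.85, 0.85) = 0.85
((((b ∨ not d) ∧ not c) → not a) ∨ ((a ∨ (not c ∨ (a → not d))) ∧ a)) = max(0.75, 0.85) = 0.85
not ((((b ∨ not d) ∧ not c) → not a) ∨ ((a ∨ (not c ∨ (a → not d))) ∧ a)): Łukasiewicz ¬ gives 1 − 0.85 = 0.15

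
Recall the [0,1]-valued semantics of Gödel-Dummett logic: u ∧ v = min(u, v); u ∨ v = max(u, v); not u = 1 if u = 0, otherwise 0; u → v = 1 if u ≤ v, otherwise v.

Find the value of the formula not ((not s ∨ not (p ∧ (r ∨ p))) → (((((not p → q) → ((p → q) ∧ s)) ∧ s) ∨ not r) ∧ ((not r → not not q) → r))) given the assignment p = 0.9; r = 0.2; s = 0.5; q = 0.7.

0.00

not s: Gödel ¬ of 0.5 = 0 (operand ≠ 0)
(r ∨ p) = max(0.2, 0.9) = 0.9
(p ∧ (r ∨ p)) = min(0.9, 0.9) = 0.9
not (p ∧ (r ∨ p)): Gödel ¬ of 0.9 = 0 (operand ≠ 0)
(not s ∨ not (p ∧ (r ∨ p))) = max(0, 0) = 0
not p: Gödel ¬ of 0.9 = 0 (operand ≠ 0)
(not p → q): 0 ≤ 0.7, so result = 1
(p → q): 0.9 > 0.7, so result = 0.7
((p → q) ∧ s) = min(0.7, 0.5) = 0.5
((not p → q) → ((p → q) ∧ s)): 1 > 0.5, so result = 0.5
(((not p → q) → ((p → q) ∧ s)) ∧ s) = min(0.5, 0.5) = 0.5
not r: Gödel ¬ of 0.2 = 0 (operand ≠ 0)
((((not p → q) → ((p → q) ∧ s)) ∧ s) ∨ not r) = max(0.5, 0) = 0.5
not r: Gödel ¬ of 0.2 = 0 (operand ≠ 0)
not q: Gödel ¬ of 0.7 = 0 (operand ≠ 0)
not not q: Gödel ¬ of 0 = 1 (operand is 0)
(not r → not not q): 0 ≤ 1, so result = 1
((not r → not not q) → r): 1 > 0.2, so result = 0.2
(((((not p → q) → ((p → q) ∧ s)) ∧ s) ∨ not r) ∧ ((not r → not not q) → r)) = min(0.5, 0.2) = 0.2
((not s ∨ not (p ∧ (r ∨ p))) → (((((not p → q) → ((p → q) ∧ s)) ∧ s) ∨ not r) ∧ ((not r → not not q) → r))): 0 ≤ 0.2, so result = 1
not ((not s ∨ not (p ∧ (r ∨ p))) → (((((not p → q) → ((p → q) ∧ s)) ∧ s) ∨ not r) ∧ ((not r → not not q) → r))): Gödel ¬ of 1 = 0 (operand ≠ 0)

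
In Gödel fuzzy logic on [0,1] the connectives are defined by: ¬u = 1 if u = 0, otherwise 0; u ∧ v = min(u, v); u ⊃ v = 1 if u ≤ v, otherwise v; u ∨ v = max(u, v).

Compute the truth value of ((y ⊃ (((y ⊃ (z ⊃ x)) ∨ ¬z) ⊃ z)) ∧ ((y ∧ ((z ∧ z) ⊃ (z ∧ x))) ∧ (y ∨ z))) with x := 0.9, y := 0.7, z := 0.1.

0.10

(z ⊃ x): 0.1 ≤ 0.9, so result = 1
(y ⊃ (z ⊃ x)): 0.7 ≤ 1, so result = 1
¬z: Gödel ¬ of 0.1 = 0 (operand ≠ 0)
((y ⊃ (z ⊃ x)) ∨ ¬z) = max(1, 0) = 1
(((y ⊃ (z ⊃ x)) ∨ ¬z) ⊃ z): 1 > 0.1, so result = 0.1
(y ⊃ (((y ⊃ (z ⊃ x)) ∨ ¬z) ⊃ z)): 0.7 > 0.1, so result = 0.1
(z ∧ z) = min(0.1, 0.1) = 0.1
(z ∧ x) = min(0.1, 0.9) = 0.1
((z ∧ z) ⊃ (z ∧ x)): 0.1 ≤ 0.1, so result = 1
(y ∧ ((z ∧ z) ⊃ (z ∧ x))) = min(0.7, 1) = 0.7
(y ∨ z) = max(0.7, 0.1) = 0.7
((y ∧ ((z ∧ z) ⊃ (z ∧ x))) ∧ (y ∨ z)) = min(0.7, 0.7) = 0.7
((y ⊃ (((y ⊃ (z ⊃ x)) ∨ ¬z) ⊃ z)) ∧ ((y ∧ ((z ∧ z) ⊃ (z ∧ x))) ∧ (y ∨ z))) = min(0.1, 0.7) = 0.1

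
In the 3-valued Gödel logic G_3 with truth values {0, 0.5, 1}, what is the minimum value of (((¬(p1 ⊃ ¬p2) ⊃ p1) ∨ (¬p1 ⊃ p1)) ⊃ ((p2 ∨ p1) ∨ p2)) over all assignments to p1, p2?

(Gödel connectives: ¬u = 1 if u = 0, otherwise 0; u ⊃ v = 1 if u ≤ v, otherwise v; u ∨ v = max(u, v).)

0.00

The minimum is attained at p1 = 0, p2 = 0:
  ¬p2: Gödel ¬ of 0 = 1 (operand is 0)
  (p1 ⊃ ¬p2): 0 ≤ 1, so result = 1
  ¬(p1 ⊃ ¬p2): Gödel ¬ of 1 = 0 (operand ≠ 0)
  (¬(p1 ⊃ ¬p2) ⊃ p1): 0 ≤ 0, so result = 1
  ¬p1: Gödel ¬ of 0 = 1 (operand is 0)
  (¬p1 ⊃ p1): 1 > 0, so result = 0
  ((¬(p1 ⊃ ¬p2) ⊃ p1) ∨ (¬p1 ⊃ p1)) = max(1, 0) = 1
  (p2 ∨ p1) = max(0, 0) = 0
  ((p2 ∨ p1) ∨ p2) = max(0, 0) = 0
  (((¬(p1 ⊃ ¬p2) ⊃ p1) ∨ (¬p1 ⊃ p1)) ⊃ ((p2 ∨ p1) ∨ p2)): 1 > 0, so result = 0
Checking all 9 assignments confirms none give a value below 0.00.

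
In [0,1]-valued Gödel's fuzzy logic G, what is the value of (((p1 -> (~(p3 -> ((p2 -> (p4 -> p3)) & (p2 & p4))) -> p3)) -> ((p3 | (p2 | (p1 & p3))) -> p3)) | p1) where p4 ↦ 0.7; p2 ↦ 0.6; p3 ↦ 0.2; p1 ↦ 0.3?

0.30

(p4 -> p3): 0.7 > 0.2, so result = 0.2
(p2 -> (p4 -> p3)): 0.6 > 0.2, so result = 0.2
(p2 & p4) = min(0.6, 0.7) = 0.6
((p2 -> (p4 -> p3)) & (p2 & p4)) = min(0.2, 0.6) = 0.2
(p3 -> ((p2 -> (p4 -> p3)) & (p2 & p4))): 0.2 ≤ 0.2, so result = 1
~(p3 -> ((p2 -> (p4 -> p3)) & (p2 & p4))): Gödel ¬ of 1 = 0 (operand ≠ 0)
(~(p3 -> ((p2 -> (p4 -> p3)) & (p2 & p4))) -> p3): 0 ≤ 0.2, so result = 1
(p1 -> (~(p3 -> ((p2 -> (p4 -> p3)) & (p2 & p4))) -> p3)): 0.3 ≤ 1, so result = 1
(p1 & p3) = min(0.3, 0.2) = 0.2
(p2 | (p1 & p3)) = max(0.6, 0.2) = 0.6
(p3 | (p2 | (p1 & p3))) = max(0.2, 0.6) = 0.6
((p3 | (p2 | (p1 & p3))) -> p3): 0.6 > 0.2, so result = 0.2
((p1 -> (~(p3 -> ((p2 -> (p4 -> p3)) & (p2 & p4))) -> p3)) -> ((p3 | (p2 | (p1 & p3))) -> p3)): 1 > 0.2, so result = 0.2
(((p1 -> (~(p3 -> ((p2 -> (p4 -> p3)) & (p2 & p4))) -> p3)) -> ((p3 | (p2 | (p1 & p3))) -> p3)) | p1) = max(0.2, 0.3) = 0.3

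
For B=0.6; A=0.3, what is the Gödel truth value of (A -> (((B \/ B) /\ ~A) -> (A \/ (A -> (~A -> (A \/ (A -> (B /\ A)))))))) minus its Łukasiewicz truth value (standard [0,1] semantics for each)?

Gödel evaluation:
  (B \/ B) = max(0.6, 0.6) = 0.6
  ~A: Gödel ¬ of 0.3 = 0 (operand ≠ 0)
  ((B \/ B) /\ ~A) = min(0.6, 0) = 0
  ~A: Gödel ¬ of 0.3 = 0 (operand ≠ 0)
  (B /\ A) = min(0.6, 0.3) = 0.3
  (A -> (B /\ A)): 0.3 ≤ 0.3, so result = 1
  (A \/ (A -> (B /\ A))) = max(0.3, 1) = 1
  (~A -> (A \/ (A -> (B /\ A)))): 0 ≤ 1, so result = 1
  (A -> (~A -> (A \/ (A -> (B /\ A))))): 0.3 ≤ 1, so result = 1
  (A \/ (A -> (~A -> (A \/ (A -> (B /\ A)))))) = max(0.3, 1) = 1
  (((B \/ B) /\ ~A) -> (A \/ (A -> (~A -> (A \/ (A -> (B /\ A))))))): 0 ≤ 1, so result = 1
  (A -> (((B \/ B) /\ ~A) -> (A \/ (A -> (~A -> (A \/ (A -> (B /\ A)))))))): 0.3 ≤ 1, so result = 1
  Gödel value = 1
Łukasiewicz evaluation:
  (B \/ B) = max(0.6, 0.6) = 0.6
  ~A: Łukasiewicz ¬ gives 1 − 0.3 = 0.7
  ((B \/ B) /\ ~A) = min(0.6, 0.7) = 0.6
  ~A: Łukasiewicz ¬ gives 1 − 0.3 = 0.7
  (B /\ A) = min(0.6, 0.3) = 0.3
  (A -> (B /\ A)): min(1, 1 − 0.3 + 0.3) = 1
  (A \/ (A -> (B /\ A))) = max(0.3, 1) = 1
  (~A -> (A \/ (A -> (B /\ A)))): min(1, 1 − 0.7 + 1) = 1
  (A -> (~A -> (A \/ (A -> (B /\ A))))): min(1, 1 − 0.3 + 1) = 1
  (A \/ (A -> (~A -> (A \/ (A -> (B /\ A)))))) = max(0.3, 1) = 1
  (((B \/ B) /\ ~A) -> (A \/ (A -> (~A -> (A \/ (A -> (B /\ A))))))): min(1, 1 − 0.6 + 1) = 1
  (A -> (((B \/ B) /\ ~A) -> (A \/ (A -> (~A -> (A \/ (A -> (B /\ A)))))))): min(1, 1 − 0.3 + 1) = 1
  Łukasiewicz value = 1
Difference: 1 − 1 = 0.00

0.00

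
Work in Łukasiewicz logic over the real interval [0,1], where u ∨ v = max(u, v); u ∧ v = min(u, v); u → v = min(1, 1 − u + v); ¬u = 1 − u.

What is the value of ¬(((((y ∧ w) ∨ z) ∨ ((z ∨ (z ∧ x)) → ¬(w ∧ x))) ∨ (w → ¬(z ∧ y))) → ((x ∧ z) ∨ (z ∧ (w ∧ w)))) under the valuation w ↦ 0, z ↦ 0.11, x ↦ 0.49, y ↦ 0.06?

0.89

(y ∧ w) = min(0.06, 0) = 0
((y ∧ w) ∨ z) = max(0, 0.11) = 0.11
(z ∧ x) = min(0.11, 0.49) = 0.11
(z ∨ (z ∧ x)) = max(0.11, 0.11) = 0.11
(w ∧ x) = min(0, 0.49) = 0
¬(w ∧ x): Łukasiewicz ¬ gives 1 − 0 = 1
((z ∨ (z ∧ x)) → ¬(w ∧ x)): min(1, 1 − 0.11 + 1) = 1
(((y ∧ w) ∨ z) ∨ ((z ∨ (z ∧ x)) → ¬(w ∧ x))) = max(0.11, 1) = 1
(z ∧ y) = min(0.11, 0.06) = 0.06
¬(z ∧ y): Łukasiewicz ¬ gives 1 − 0.06 = 0.94
(w → ¬(z ∧ y)): min(1, 1 − 0 + 0.94) = 1
((((y ∧ w) ∨ z) ∨ ((z ∨ (z ∧ x)) → ¬(w ∧ x))) ∨ (w → ¬(z ∧ y))) = max(1, 1) = 1
(x ∧ z) = min(0.49, 0.11) = 0.11
(w ∧ w) = min(0, 0) = 0
(z ∧ (w ∧ w)) = min(0.11, 0) = 0
((x ∧ z) ∨ (z ∧ (w ∧ w))) = max(0.11, 0) = 0.11
(((((y ∧ w) ∨ z) ∨ ((z ∨ (z ∧ x)) → ¬(w ∧ x))) ∨ (w → ¬(z ∧ y))) → ((x ∧ z) ∨ (z ∧ (w ∧ w)))): min(1, 1 − 1 + 0.11) = 0.11
¬(((((y ∧ w) ∨ z) ∨ ((z ∨ (z ∧ x)) → ¬(w ∧ x))) ∨ (w → ¬(z ∧ y))) → ((x ∧ z) ∨ (z ∧ (w ∧ w)))): Łukasiewicz ¬ gives 1 − 0.11 = 0.89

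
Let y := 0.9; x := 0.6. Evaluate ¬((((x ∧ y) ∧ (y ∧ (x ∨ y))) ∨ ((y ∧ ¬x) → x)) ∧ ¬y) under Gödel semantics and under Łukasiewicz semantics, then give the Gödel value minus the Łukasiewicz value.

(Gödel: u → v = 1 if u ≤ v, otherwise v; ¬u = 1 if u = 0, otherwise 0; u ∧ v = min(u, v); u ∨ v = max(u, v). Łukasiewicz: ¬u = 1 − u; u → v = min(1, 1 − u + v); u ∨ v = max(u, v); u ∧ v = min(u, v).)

Gödel evaluation:
  (x ∧ y) = min(0.6, 0.9) = 0.6
  (x ∨ y) = max(0.6, 0.9) = 0.9
  (y ∧ (x ∨ y)) = min(0.9, 0.9) = 0.9
  ((x ∧ y) ∧ (y ∧ (x ∨ y))) = min(0.6, 0.9) = 0.6
  ¬x: Gödel ¬ of 0.6 = 0 (operand ≠ 0)
  (y ∧ ¬x) = min(0.9, 0) = 0
  ((y ∧ ¬x) → x): 0 ≤ 0.6, so result = 1
  (((x ∧ y) ∧ (y ∧ (x ∨ y))) ∨ ((y ∧ ¬x) → x)) = max(0.6, 1) = 1
  ¬y: Gödel ¬ of 0.9 = 0 (operand ≠ 0)
  ((((x ∧ y) ∧ (y ∧ (x ∨ y))) ∨ ((y ∧ ¬x) → x)) ∧ ¬y) = min(1, 0) = 0
  ¬((((x ∧ y) ∧ (y ∧ (x ∨ y))) ∨ ((y ∧ ¬x) → x)) ∧ ¬y): Gödel ¬ of 0 = 1 (operand is 0)
  Gödel value = 1
Łukasiewicz evaluation:
  (x ∧ y) = min(0.6, 0.9) = 0.6
  (x ∨ y) = max(0.6, 0.9) = 0.9
  (y ∧ (x ∨ y)) = min(0.9, 0.9) = 0.9
  ((x ∧ y) ∧ (y ∧ (x ∨ y))) = min(0.6, 0.9) = 0.6
  ¬x: Łukasiewicz ¬ gives 1 − 0.6 = 0.4
  (y ∧ ¬x) = min(0.9, 0.4) = 0.4
  ((y ∧ ¬x) → x): min(1, 1 − 0.4 + 0.6) = 1
  (((x ∧ y) ∧ (y ∧ (x ∨ y))) ∨ ((y ∧ ¬x) → x)) = max(0.6, 1) = 1
  ¬y: Łukasiewicz ¬ gives 1 − 0.9 = 0.1
  ((((x ∧ y) ∧ (y ∧ (x ∨ y))) ∨ ((y ∧ ¬x) → x)) ∧ ¬y) = min(1, 0.1) = 0.1
  ¬((((x ∧ y) ∧ (y ∧ (x ∨ y))) ∨ ((y ∧ ¬x) → x)) ∧ ¬y): Łukasiewicz ¬ gives 1 − 0.1 = 0.9
  Łukasiewicz value = 0.9
Difference: 1 − 0.9 = 0.10

0.10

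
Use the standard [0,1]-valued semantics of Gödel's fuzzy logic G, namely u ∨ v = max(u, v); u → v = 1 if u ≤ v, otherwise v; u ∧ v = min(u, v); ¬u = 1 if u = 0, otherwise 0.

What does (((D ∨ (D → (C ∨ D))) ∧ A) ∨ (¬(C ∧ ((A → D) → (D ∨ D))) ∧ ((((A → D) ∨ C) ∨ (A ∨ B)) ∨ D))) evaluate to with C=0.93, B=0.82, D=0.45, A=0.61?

(C ∨ D) = max(0.93, 0.45) = 0.93
(D → (C ∨ D)): 0.45 ≤ 0.93, so result = 1
(D ∨ (D → (C ∨ D))) = max(0.45, 1) = 1
((D ∨ (D → (C ∨ D))) ∧ A) = min(1, 0.61) = 0.61
(A → D): 0.61 > 0.45, so result = 0.45
(D ∨ D) = max(0.45, 0.45) = 0.45
((A → D) → (D ∨ D)): 0.45 ≤ 0.45, so result = 1
(C ∧ ((A → D) → (D ∨ D))) = min(0.93, 1) = 0.93
¬(C ∧ ((A → D) → (D ∨ D))): Gödel ¬ of 0.93 = 0 (operand ≠ 0)
(A → D): 0.61 > 0.45, so result = 0.45
((A → D) ∨ C) = max(0.45, 0.93) = 0.93
(A ∨ B) = max(0.61, 0.82) = 0.82
(((A → D) ∨ C) ∨ (A ∨ B)) = max(0.93, 0.82) = 0.93
((((A → D) ∨ C) ∨ (A ∨ B)) ∨ D) = max(0.93, 0.45) = 0.93
(¬(C ∧ ((A → D) → (D ∨ D))) ∧ ((((A → D) ∨ C) ∨ (A ∨ B)) ∨ D)) = min(0, 0.93) = 0
(((D ∨ (D → (C ∨ D))) ∧ A) ∨ (¬(C ∧ ((A → D) → (D ∨ D))) ∧ ((((A → D) ∨ C) ∨ (A ∨ B)) ∨ D))) = max(0.61, 0) = 0.61

0.61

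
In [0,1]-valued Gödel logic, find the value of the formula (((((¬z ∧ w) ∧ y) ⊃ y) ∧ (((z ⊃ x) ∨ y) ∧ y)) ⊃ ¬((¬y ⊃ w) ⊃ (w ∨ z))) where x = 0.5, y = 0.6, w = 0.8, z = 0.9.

¬z: Gödel ¬ of 0.9 = 0 (operand ≠ 0)
(¬z ∧ w) = min(0, 0.8) = 0
((¬z ∧ w) ∧ y) = min(0, 0.6) = 0
(((¬z ∧ w) ∧ y) ⊃ y): 0 ≤ 0.6, so result = 1
(z ⊃ x): 0.9 > 0.5, so result = 0.5
((z ⊃ x) ∨ y) = max(0.5, 0.6) = 0.6
(((z ⊃ x) ∨ y) ∧ y) = min(0.6, 0.6) = 0.6
((((¬z ∧ w) ∧ y) ⊃ y) ∧ (((z ⊃ x) ∨ y) ∧ y)) = min(1, 0.6) = 0.6
¬y: Gödel ¬ of 0.6 = 0 (operand ≠ 0)
(¬y ⊃ w): 0 ≤ 0.8, so result = 1
(w ∨ z) = max(0.8, 0.9) = 0.9
((¬y ⊃ w) ⊃ (w ∨ z)): 1 > 0.9, so result = 0.9
¬((¬y ⊃ w) ⊃ (w ∨ z)): Gödel ¬ of 0.9 = 0 (operand ≠ 0)
(((((¬z ∧ w) ∧ y) ⊃ y) ∧ (((z ⊃ x) ∨ y) ∧ y)) ⊃ ¬((¬y ⊃ w) ⊃ (w ∨ z))): 0.6 > 0, so result = 0

0.00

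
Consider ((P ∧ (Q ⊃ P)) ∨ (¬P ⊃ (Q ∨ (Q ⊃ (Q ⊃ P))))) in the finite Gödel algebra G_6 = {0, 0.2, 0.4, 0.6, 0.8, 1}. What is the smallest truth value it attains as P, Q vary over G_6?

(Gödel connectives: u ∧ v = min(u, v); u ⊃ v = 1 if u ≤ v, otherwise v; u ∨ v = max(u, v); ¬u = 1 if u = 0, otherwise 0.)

The minimum is attained at P = 0, Q = 0.2:
  (Q ⊃ P): 0.2 > 0, so result = 0
  (P ∧ (Q ⊃ P)) = min(0, 0) = 0
  ¬P: Gödel ¬ of 0 = 1 (operand is 0)
  (Q ⊃ P): 0.2 > 0, so result = 0
  (Q ⊃ (Q ⊃ P)): 0.2 > 0, so result = 0
  (Q ∨ (Q ⊃ (Q ⊃ P))) = max(0.2, 0) = 0.2
  (¬P ⊃ (Q ∨ (Q ⊃ (Q ⊃ P)))): 1 > 0.2, so result = 0.2
  ((P ∧ (Q ⊃ P)) ∨ (¬P ⊃ (Q ∨ (Q ⊃ (Q ⊃ P))))) = max(0, 0.2) = 0.2
Checking all 36 assignments confirms none give a value below 0.20.

0.20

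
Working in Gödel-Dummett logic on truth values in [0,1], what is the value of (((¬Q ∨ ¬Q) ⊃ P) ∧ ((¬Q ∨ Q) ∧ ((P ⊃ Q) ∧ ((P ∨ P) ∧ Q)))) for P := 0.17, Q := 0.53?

0.17

¬Q: Gödel ¬ of 0.53 = 0 (operand ≠ 0)
¬Q: Gödel ¬ of 0.53 = 0 (operand ≠ 0)
(¬Q ∨ ¬Q) = max(0, 0) = 0
((¬Q ∨ ¬Q) ⊃ P): 0 ≤ 0.17, so result = 1
¬Q: Gödel ¬ of 0.53 = 0 (operand ≠ 0)
(¬Q ∨ Q) = max(0, 0.53) = 0.53
(P ⊃ Q): 0.17 ≤ 0.53, so result = 1
(P ∨ P) = max(0.17, 0.17) = 0.17
((P ∨ P) ∧ Q) = min(0.17, 0.53) = 0.17
((P ⊃ Q) ∧ ((P ∨ P) ∧ Q)) = min(1, 0.17) = 0.17
((¬Q ∨ Q) ∧ ((P ⊃ Q) ∧ ((P ∨ P) ∧ Q))) = min(0.53, 0.17) = 0.17
(((¬Q ∨ ¬Q) ⊃ P) ∧ ((¬Q ∨ Q) ∧ ((P ⊃ Q) ∧ ((P ∨ P) ∧ Q)))) = min(1, 0.17) = 0.17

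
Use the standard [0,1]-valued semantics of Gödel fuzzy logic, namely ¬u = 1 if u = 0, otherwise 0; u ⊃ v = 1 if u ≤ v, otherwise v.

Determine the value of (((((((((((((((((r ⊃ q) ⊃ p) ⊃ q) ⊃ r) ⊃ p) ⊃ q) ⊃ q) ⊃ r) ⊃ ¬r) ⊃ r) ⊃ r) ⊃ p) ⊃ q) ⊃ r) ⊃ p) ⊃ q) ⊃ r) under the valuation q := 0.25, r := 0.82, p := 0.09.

(r ⊃ q): 0.82 > 0.25, so result = 0.25
((r ⊃ q) ⊃ p): 0.25 > 0.09, so result = 0.09
(((r ⊃ q) ⊃ p) ⊃ q): 0.09 ≤ 0.25, so result = 1
((((r ⊃ q) ⊃ p) ⊃ q) ⊃ r): 1 > 0.82, so result = 0.82
(((((r ⊃ q) ⊃ p) ⊃ q) ⊃ r) ⊃ p): 0.82 > 0.09, so result = 0.09
((((((r ⊃ q) ⊃ p) ⊃ q) ⊃ r) ⊃ p) ⊃ q): 0.09 ≤ 0.25, so result = 1
(((((((r ⊃ q) ⊃ p) ⊃ q) ⊃ r) ⊃ p) ⊃ q) ⊃ q): 1 > 0.25, so result = 0.25
((((((((r ⊃ q) ⊃ p) ⊃ q) ⊃ r) ⊃ p) ⊃ q) ⊃ q) ⊃ r): 0.25 ≤ 0.82, so result = 1
¬r: Gödel ¬ of 0.82 = 0 (operand ≠ 0)
(((((((((r ⊃ q) ⊃ p) ⊃ q) ⊃ r) ⊃ p) ⊃ q) ⊃ q) ⊃ r) ⊃ ¬r): 1 > 0, so result = 0
((((((((((r ⊃ q) ⊃ p) ⊃ q) ⊃ r) ⊃ p) ⊃ q) ⊃ q) ⊃ r) ⊃ ¬r) ⊃ r): 0 ≤ 0.82, so result = 1
(((((((((((r ⊃ q) ⊃ p) ⊃ q) ⊃ r) ⊃ p) ⊃ q) ⊃ q) ⊃ r) ⊃ ¬r) ⊃ r) ⊃ r): 1 > 0.82, so result = 0.82
((((((((((((r ⊃ q) ⊃ p) ⊃ q) ⊃ r) ⊃ p) ⊃ q) ⊃ q) ⊃ r) ⊃ ¬r) ⊃ r) ⊃ r) ⊃ p): 0.82 > 0.09, so result = 0.09
(((((((((((((r ⊃ q) ⊃ p) ⊃ q) ⊃ r) ⊃ p) ⊃ q) ⊃ q) ⊃ r) ⊃ ¬r) ⊃ r) ⊃ r) ⊃ p) ⊃ q): 0.09 ≤ 0.25, so result = 1
((((((((((((((r ⊃ q) ⊃ p) ⊃ q) ⊃ r) ⊃ p) ⊃ q) ⊃ q) ⊃ r) ⊃ ¬r) ⊃ r) ⊃ r) ⊃ p) ⊃ q) ⊃ r): 1 > 0.82, so result = 0.82
(((((((((((((((r ⊃ q) ⊃ p) ⊃ q) ⊃ r) ⊃ p) ⊃ q) ⊃ q) ⊃ r) ⊃ ¬r) ⊃ r) ⊃ r) ⊃ p) ⊃ q) ⊃ r) ⊃ p): 0.82 > 0.09, so result = 0.09
((((((((((((((((r ⊃ q) ⊃ p) ⊃ q) ⊃ r) ⊃ p) ⊃ q) ⊃ q) ⊃ r) ⊃ ¬r) ⊃ r) ⊃ r) ⊃ p) ⊃ q) ⊃ r) ⊃ p) ⊃ q): 0.09 ≤ 0.25, so result = 1
(((((((((((((((((r ⊃ q) ⊃ p) ⊃ q) ⊃ r) ⊃ p) ⊃ q) ⊃ q) ⊃ r) ⊃ ¬r) ⊃ r) ⊃ r) ⊃ p) ⊃ q) ⊃ r) ⊃ p) ⊃ q) ⊃ r): 1 > 0.82, so result = 0.82

0.82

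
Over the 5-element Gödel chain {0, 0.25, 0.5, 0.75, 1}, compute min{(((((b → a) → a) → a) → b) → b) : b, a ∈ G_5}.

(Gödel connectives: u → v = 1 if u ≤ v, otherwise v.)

The minimum is attained at b = 0.25, a = 0:
  (b → a): 0.25 > 0, so result = 0
  ((b → a) → a): 0 ≤ 0, so result = 1
  (((b → a) → a) → a): 1 > 0, so result = 0
  ((((b → a) → a) → a) → b): 0 ≤ 0.25, so result = 1
  (((((b → a) → a) → a) → b) → b): 1 > 0.25, so result = 0.25
Checking all 25 assignments confirms none give a value below 0.25.

0.25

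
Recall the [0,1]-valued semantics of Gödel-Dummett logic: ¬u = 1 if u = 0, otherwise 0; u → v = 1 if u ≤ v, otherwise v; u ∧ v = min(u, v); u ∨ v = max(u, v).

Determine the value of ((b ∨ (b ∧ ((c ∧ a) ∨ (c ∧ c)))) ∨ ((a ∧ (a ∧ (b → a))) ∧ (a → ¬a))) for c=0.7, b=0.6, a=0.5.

0.60

(c ∧ a) = min(0.7, 0.5) = 0.5
(c ∧ c) = min(0.7, 0.7) = 0.7
((c ∧ a) ∨ (c ∧ c)) = max(0.5, 0.7) = 0.7
(b ∧ ((c ∧ a) ∨ (c ∧ c))) = min(0.6, 0.7) = 0.6
(b ∨ (b ∧ ((c ∧ a) ∨ (c ∧ c)))) = max(0.6, 0.6) = 0.6
(b → a): 0.6 > 0.5, so result = 0.5
(a ∧ (b → a)) = min(0.5, 0.5) = 0.5
(a ∧ (a ∧ (b → a))) = min(0.5, 0.5) = 0.5
¬a: Gödel ¬ of 0.5 = 0 (operand ≠ 0)
(a → ¬a): 0.5 > 0, so result = 0
((a ∧ (a ∧ (b → a))) ∧ (a → ¬a)) = min(0.5, 0) = 0
((b ∨ (b ∧ ((c ∧ a) ∨ (c ∧ c)))) ∨ ((a ∧ (a ∧ (b → a))) ∧ (a → ¬a))) = max(0.6, 0) = 0.6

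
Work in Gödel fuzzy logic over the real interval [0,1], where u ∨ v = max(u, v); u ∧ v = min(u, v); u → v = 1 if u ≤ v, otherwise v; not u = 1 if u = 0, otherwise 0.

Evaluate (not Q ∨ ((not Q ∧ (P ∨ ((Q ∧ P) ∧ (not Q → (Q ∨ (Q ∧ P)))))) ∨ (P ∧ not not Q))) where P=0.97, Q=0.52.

not Q: Gödel ¬ of 0.52 = 0 (operand ≠ 0)
not Q: Gödel ¬ of 0.52 = 0 (operand ≠ 0)
(Q ∧ P) = min(0.52, 0.97) = 0.52
not Q: Gödel ¬ of 0.52 = 0 (operand ≠ 0)
(Q ∧ P) = min(0.52, 0.97) = 0.52
(Q ∨ (Q ∧ P)) = max(0.52, 0.52) = 0.52
(not Q → (Q ∨ (Q ∧ P))): 0 ≤ 0.52, so result = 1
((Q ∧ P) ∧ (not Q → (Q ∨ (Q ∧ P)))) = min(0.52, 1) = 0.52
(P ∨ ((Q ∧ P) ∧ (not Q → (Q ∨ (Q ∧ P))))) = max(0.97, 0.52) = 0.97
(not Q ∧ (P ∨ ((Q ∧ P) ∧ (not Q → (Q ∨ (Q ∧ P)))))) = min(0, 0.97) = 0
not Q: Gödel ¬ of 0.52 = 0 (operand ≠ 0)
not not Q: Gödel ¬ of 0 = 1 (operand is 0)
(P ∧ not not Q) = min(0.97, 1) = 0.97
((not Q ∧ (P ∨ ((Q ∧ P) ∧ (not Q → (Q ∨ (Q ∧ P)))))) ∨ (P ∧ not not Q)) = max(0, 0.97) = 0.97
(not Q ∨ ((not Q ∧ (P ∨ ((Q ∧ P) ∧ (not Q → (Q ∨ (Q ∧ P)))))) ∨ (P ∧ not not Q))) = max(0, 0.97) = 0.97

0.97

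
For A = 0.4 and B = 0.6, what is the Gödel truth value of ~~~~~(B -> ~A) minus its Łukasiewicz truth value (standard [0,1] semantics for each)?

Gödel evaluation:
  ~A: Gödel ¬ of 0.4 = 0 (operand ≠ 0)
  (B -> ~A): 0.6 > 0, so result = 0
  ~(B -> ~A): Gödel ¬ of 0 = 1 (operand is 0)
  ~~(B -> ~A): Gödel ¬ of 1 = 0 (operand ≠ 0)
  ~~~(B -> ~A): Gödel ¬ of 0 = 1 (operand is 0)
  ~~~~(B -> ~A): Gödel ¬ of 1 = 0 (operand ≠ 0)
  ~~~~~(B -> ~A): Gödel ¬ of 0 = 1 (operand is 0)
  Gödel value = 1
Łukasiewicz evaluation:
  ~A: Łukasiewicz ¬ gives 1 − 0.4 = 0.6
  (B -> ~A): min(1, 1 − 0.6 + 0.6) = 1
  ~(B -> ~A): Łukasiewicz ¬ gives 1 − 1 = 0
  ~~(B -> ~A): Łukasiewicz ¬ gives 1 − 0 = 1
  ~~~(B -> ~A): Łukasiewicz ¬ gives 1 − 1 = 0
  ~~~~(B -> ~A): Łukasiewicz ¬ gives 1 − 0 = 1
  ~~~~~(B -> ~A): Łukasiewicz ¬ gives 1 − 1 = 0
  Łukasiewicz value = 0
Difference: 1 − 0 = 1.00

1.00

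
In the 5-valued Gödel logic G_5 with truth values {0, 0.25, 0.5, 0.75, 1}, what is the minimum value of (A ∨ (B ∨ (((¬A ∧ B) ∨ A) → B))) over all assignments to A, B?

The minimum is attained at A = 0.25, B = 0:
  ¬A: Gödel ¬ of 0.25 = 0 (operand ≠ 0)
  (¬A ∧ B) = min(0, 0) = 0
  ((¬A ∧ B) ∨ A) = max(0, 0.25) = 0.25
  (((¬A ∧ B) ∨ A) → B): 0.25 > 0, so result = 0
  (B ∨ (((¬A ∧ B) ∨ A) → B)) = max(0, 0) = 0
  (A ∨ (B ∨ (((¬A ∧ B) ∨ A) → B))) = max(0.25, 0) = 0.25
Checking all 25 assignments confirms none give a value below 0.25.

0.25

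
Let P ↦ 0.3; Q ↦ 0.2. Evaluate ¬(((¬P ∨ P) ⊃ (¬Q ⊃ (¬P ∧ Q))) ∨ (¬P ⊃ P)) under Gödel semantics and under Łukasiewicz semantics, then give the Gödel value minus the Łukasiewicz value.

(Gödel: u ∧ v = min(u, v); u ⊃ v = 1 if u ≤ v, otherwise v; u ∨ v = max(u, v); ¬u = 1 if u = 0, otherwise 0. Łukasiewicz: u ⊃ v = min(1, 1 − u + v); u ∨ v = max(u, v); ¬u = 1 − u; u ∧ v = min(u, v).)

-0.30

Gödel evaluation:
  ¬P: Gödel ¬ of 0.3 = 0 (operand ≠ 0)
  (¬P ∨ P) = max(0, 0.3) = 0.3
  ¬Q: Gödel ¬ of 0.2 = 0 (operand ≠ 0)
  ¬P: Gödel ¬ of 0.3 = 0 (operand ≠ 0)
  (¬P ∧ Q) = min(0, 0.2) = 0
  (¬Q ⊃ (¬P ∧ Q)): 0 ≤ 0, so result = 1
  ((¬P ∨ P) ⊃ (¬Q ⊃ (¬P ∧ Q))): 0.3 ≤ 1, so result = 1
  ¬P: Gödel ¬ of 0.3 = 0 (operand ≠ 0)
  (¬P ⊃ P): 0 ≤ 0.3, so result = 1
  (((¬P ∨ P) ⊃ (¬Q ⊃ (¬P ∧ Q))) ∨ (¬P ⊃ P)) = max(1, 1) = 1
  ¬(((¬P ∨ P) ⊃ (¬Q ⊃ (¬P ∧ Q))) ∨ (¬P ⊃ P)): Gödel ¬ of 1 = 0 (operand ≠ 0)
  Gödel value = 0
Łukasiewicz evaluation:
  ¬P: Łukasiewicz ¬ gives 1 − 0.3 = 0.7
  (¬P ∨ P) = max(0.7, 0.3) = 0.7
  ¬Q: Łukasiewicz ¬ gives 1 − 0.2 = 0.8
  ¬P: Łukasiewicz ¬ gives 1 − 0.3 = 0.7
  (¬P ∧ Q) = min(0.7, 0.2) = 0.2
  (¬Q ⊃ (¬P ∧ Q)): min(1, 1 − 0.8 + 0.2) = 0.4
  ((¬P ∨ P) ⊃ (¬Q ⊃ (¬P ∧ Q))): min(1, 1 − 0.7 + 0.4) = 0.7
  ¬P: Łukasiewicz ¬ gives 1 − 0.3 = 0.7
  (¬P ⊃ P): min(1, 1 − 0.7 + 0.3) = 0.6
  (((¬P ∨ P) ⊃ (¬Q ⊃ (¬P ∧ Q))) ∨ (¬P ⊃ P)) = max(0.7, 0.6) = 0.7
  ¬(((¬P ∨ P) ⊃ (¬Q ⊃ (¬P ∧ Q))) ∨ (¬P ⊃ P)): Łukasiewicz ¬ gives 1 − 0.7 = 0.3
  Łukasiewicz value = 0.3
Difference: 0 − 0.3 = -0.30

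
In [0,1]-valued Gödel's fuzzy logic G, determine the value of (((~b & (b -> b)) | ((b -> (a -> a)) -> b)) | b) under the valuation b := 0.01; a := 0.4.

0.01

~b: Gödel ¬ of 0.01 = 0 (operand ≠ 0)
(b -> b): 0.01 ≤ 0.01, so result = 1
(~b & (b -> b)) = min(0, 1) = 0
(a -> a): 0.4 ≤ 0.4, so result = 1
(b -> (a -> a)): 0.01 ≤ 1, so result = 1
((b -> (a -> a)) -> b): 1 > 0.01, so result = 0.01
((~b & (b -> b)) | ((b -> (a -> a)) -> b)) = max(0, 0.01) = 0.01
(((~b & (b -> b)) | ((b -> (a -> a)) -> b)) | b) = max(0.01, 0.01) = 0.01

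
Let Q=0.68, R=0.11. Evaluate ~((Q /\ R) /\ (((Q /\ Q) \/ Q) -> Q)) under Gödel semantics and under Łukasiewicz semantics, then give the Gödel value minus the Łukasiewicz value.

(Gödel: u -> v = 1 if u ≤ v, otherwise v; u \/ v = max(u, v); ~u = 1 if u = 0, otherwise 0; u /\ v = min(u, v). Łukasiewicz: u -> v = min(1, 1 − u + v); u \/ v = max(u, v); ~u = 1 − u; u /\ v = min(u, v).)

-0.89

Gödel evaluation:
  (Q /\ R) = min(0.68, 0.11) = 0.11
  (Q /\ Q) = min(0.68, 0.68) = 0.68
  ((Q /\ Q) \/ Q) = max(0.68, 0.68) = 0.68
  (((Q /\ Q) \/ Q) -> Q): 0.68 ≤ 0.68, so result = 1
  ((Q /\ R) /\ (((Q /\ Q) \/ Q) -> Q)) = min(0.11, 1) = 0.11
  ~((Q /\ R) /\ (((Q /\ Q) \/ Q) -> Q)): Gödel ¬ of 0.11 = 0 (operand ≠ 0)
  Gödel value = 0
Łukasiewicz evaluation:
  (Q /\ R) = min(0.68, 0.11) = 0.11
  (Q /\ Q) = min(0.68, 0.68) = 0.68
  ((Q /\ Q) \/ Q) = max(0.68, 0.68) = 0.68
  (((Q /\ Q) \/ Q) -> Q): min(1, 1 − 0.68 + 0.68) = 1
  ((Q /\ R) /\ (((Q /\ Q) \/ Q) -> Q)) = min(0.11, 1) = 0.11
  ~((Q /\ R) /\ (((Q /\ Q) \/ Q) -> Q)): Łukasiewicz ¬ gives 1 − 0.11 = 0.89
  Łukasiewicz value = 0.89
Difference: 0 − 0.89 = -0.89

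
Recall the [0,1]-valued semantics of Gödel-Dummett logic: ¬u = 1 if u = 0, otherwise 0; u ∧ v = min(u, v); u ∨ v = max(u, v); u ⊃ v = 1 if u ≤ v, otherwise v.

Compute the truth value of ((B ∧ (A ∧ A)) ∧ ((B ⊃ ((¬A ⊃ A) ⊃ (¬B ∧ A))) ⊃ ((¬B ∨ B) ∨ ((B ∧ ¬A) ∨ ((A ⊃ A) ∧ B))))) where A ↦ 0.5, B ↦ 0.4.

0.40

(A ∧ A) = min(0.5, 0.5) = 0.5
(B ∧ (A ∧ A)) = min(0.4, 0.5) = 0.4
¬A: Gödel ¬ of 0.5 = 0 (operand ≠ 0)
(¬A ⊃ A): 0 ≤ 0.5, so result = 1
¬B: Gödel ¬ of 0.4 = 0 (operand ≠ 0)
(¬B ∧ A) = min(0, 0.5) = 0
((¬A ⊃ A) ⊃ (¬B ∧ A)): 1 > 0, so result = 0
(B ⊃ ((¬A ⊃ A) ⊃ (¬B ∧ A))): 0.4 > 0, so result = 0
¬B: Gödel ¬ of 0.4 = 0 (operand ≠ 0)
(¬B ∨ B) = max(0, 0.4) = 0.4
¬A: Gödel ¬ of 0.5 = 0 (operand ≠ 0)
(B ∧ ¬A) = min(0.4, 0) = 0
(A ⊃ A): 0.5 ≤ 0.5, so result = 1
((A ⊃ A) ∧ B) = min(1, 0.4) = 0.4
((B ∧ ¬A) ∨ ((A ⊃ A) ∧ B)) = max(0, 0.4) = 0.4
((¬B ∨ B) ∨ ((B ∧ ¬A) ∨ ((A ⊃ A) ∧ B))) = max(0.4, 0.4) = 0.4
((B ⊃ ((¬A ⊃ A) ⊃ (¬B ∧ A))) ⊃ ((¬B ∨ B) ∨ ((B ∧ ¬A) ∨ ((A ⊃ A) ∧ B)))): 0 ≤ 0.4, so result = 1
((B ∧ (A ∧ A)) ∧ ((B ⊃ ((¬A ⊃ A) ⊃ (¬B ∧ A))) ⊃ ((¬B ∨ B) ∨ ((B ∧ ¬A) ∨ ((A ⊃ A) ∧ B))))) = min(0.4, 1) = 0.4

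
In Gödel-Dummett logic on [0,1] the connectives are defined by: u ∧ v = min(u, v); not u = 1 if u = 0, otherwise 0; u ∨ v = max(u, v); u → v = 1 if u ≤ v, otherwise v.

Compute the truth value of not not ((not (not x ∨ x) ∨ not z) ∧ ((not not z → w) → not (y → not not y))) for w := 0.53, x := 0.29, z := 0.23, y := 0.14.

not x: Gödel ¬ of 0.29 = 0 (operand ≠ 0)
(not x ∨ x) = max(0, 0.29) = 0.29
not (not x ∨ x): Gödel ¬ of 0.29 = 0 (operand ≠ 0)
not z: Gödel ¬ of 0.23 = 0 (operand ≠ 0)
(not (not x ∨ x) ∨ not z) = max(0, 0) = 0
not z: Gödel ¬ of 0.23 = 0 (operand ≠ 0)
not not z: Gödel ¬ of 0 = 1 (operand is 0)
(not not z → w): 1 > 0.53, so result = 0.53
not y: Gödel ¬ of 0.14 = 0 (operand ≠ 0)
not not y: Gödel ¬ of 0 = 1 (operand is 0)
(y → not not y): 0.14 ≤ 1, so result = 1
not (y → not not y): Gödel ¬ of 1 = 0 (operand ≠ 0)
((not not z → w) → not (y → not not y)): 0.53 > 0, so result = 0
((not (not x ∨ x) ∨ not z) ∧ ((not not z → w) → not (y → not not y))) = min(0, 0) = 0
not ((not (not x ∨ x) ∨ not z) ∧ ((not not z → w) → not (y → not not y))): Gödel ¬ of 0 = 1 (operand is 0)
not not ((not (not x ∨ x) ∨ not z) ∧ ((not not z → w) → not (y → not not y))): Gödel ¬ of 1 = 0 (operand ≠ 0)

0.00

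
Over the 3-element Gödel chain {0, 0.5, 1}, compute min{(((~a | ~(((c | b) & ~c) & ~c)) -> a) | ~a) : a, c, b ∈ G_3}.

The minimum is attained at a = 0.5, c = 0, b = 0:
  ~a: Gödel ¬ of 0.5 = 0 (operand ≠ 0)
  (c | b) = max(0, 0) = 0
  ~c: Gödel ¬ of 0 = 1 (operand is 0)
  ((c | b) & ~c) = min(0, 1) = 0
  ~c: Gödel ¬ of 0 = 1 (operand is 0)
  (((c | b) & ~c) & ~c) = min(0, 1) = 0
  ~(((c | b) & ~c) & ~c): Gödel ¬ of 0 = 1 (operand is 0)
  (~a | ~(((c | b) & ~c) & ~c)) = max(0, 1) = 1
  ((~a | ~(((c | b) & ~c) & ~c)) -> a): 1 > 0.5, so result = 0.5
  ~a: Gödel ¬ of 0.5 = 0 (operand ≠ 0)
  (((~a | ~(((c | b) & ~c) & ~c)) -> a) | ~a) = max(0.5, 0) = 0.5
Checking all 27 assignments confirms none give a value below 0.50.

0.50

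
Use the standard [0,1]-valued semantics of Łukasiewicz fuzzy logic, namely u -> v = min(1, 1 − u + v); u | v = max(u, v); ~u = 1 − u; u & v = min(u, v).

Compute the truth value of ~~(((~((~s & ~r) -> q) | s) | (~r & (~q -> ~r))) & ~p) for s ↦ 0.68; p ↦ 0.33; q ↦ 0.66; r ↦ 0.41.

0.67

~s: Łukasiewicz ¬ gives 1 − 0.68 = 0.32
~r: Łukasiewicz ¬ gives 1 − 0.41 = 0.59
(~s & ~r) = min(0.32, 0.59) = 0.32
((~s & ~r) -> q): min(1, 1 − 0.32 + 0.66) = 1
~((~s & ~r) -> q): Łukasiewicz ¬ gives 1 − 1 = 0
(~((~s & ~r) -> q) | s) = max(0, 0.68) = 0.68
~r: Łukasiewicz ¬ gives 1 − 0.41 = 0.59
~q: Łukasiewicz ¬ gives 1 − 0.66 = 0.34
~r: Łukasiewicz ¬ gives 1 − 0.41 = 0.59
(~q -> ~r): min(1, 1 − 0.34 + 0.59) = 1
(~r & (~q -> ~r)) = min(0.59, 1) = 0.59
((~((~s & ~r) -> q) | s) | (~r & (~q -> ~r))) = max(0.68, 0.59) = 0.68
~p: Łukasiewicz ¬ gives 1 − 0.33 = 0.67
(((~((~s & ~r) -> q) | s) | (~r & (~q -> ~r))) & ~p) = min(0.68, 0.67) = 0.67
~(((~((~s & ~r) -> q) | s) | (~r & (~q -> ~r))) & ~p): Łukasiewicz ¬ gives 1 − 0.67 = 0.33
~~(((~((~s & ~r) -> q) | s) | (~r & (~q -> ~r))) & ~p): Łukasiewicz ¬ gives 1 − 0.33 = 0.67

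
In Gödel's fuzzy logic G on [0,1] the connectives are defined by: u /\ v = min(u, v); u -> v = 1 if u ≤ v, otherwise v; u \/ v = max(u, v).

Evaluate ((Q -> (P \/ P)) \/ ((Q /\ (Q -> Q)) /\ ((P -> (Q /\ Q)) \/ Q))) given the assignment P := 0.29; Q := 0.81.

0.81

(P \/ P) = max(0.29, 0.29) = 0.29
(Q -> (P \/ P)): 0.81 > 0.29, so result = 0.29
(Q -> Q): 0.81 ≤ 0.81, so result = 1
(Q /\ (Q -> Q)) = min(0.81, 1) = 0.81
(Q /\ Q) = min(0.81, 0.81) = 0.81
(P -> (Q /\ Q)): 0.29 ≤ 0.81, so result = 1
((P -> (Q /\ Q)) \/ Q) = max(1, 0.81) = 1
((Q /\ (Q -> Q)) /\ ((P -> (Q /\ Q)) \/ Q)) = min(0.81, 1) = 0.81
((Q -> (P \/ P)) \/ ((Q /\ (Q -> Q)) /\ ((P -> (Q /\ Q)) \/ Q))) = max(0.29, 0.81) = 0.81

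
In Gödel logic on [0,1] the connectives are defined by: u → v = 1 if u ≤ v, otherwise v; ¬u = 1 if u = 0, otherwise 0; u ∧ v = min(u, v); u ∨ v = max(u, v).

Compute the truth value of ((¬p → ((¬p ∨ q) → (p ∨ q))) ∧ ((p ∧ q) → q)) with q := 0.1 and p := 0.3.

1.00

¬p: Gödel ¬ of 0.3 = 0 (operand ≠ 0)
¬p: Gödel ¬ of 0.3 = 0 (operand ≠ 0)
(¬p ∨ q) = max(0, 0.1) = 0.1
(p ∨ q) = max(0.3, 0.1) = 0.3
((¬p ∨ q) → (p ∨ q)): 0.1 ≤ 0.3, so result = 1
(¬p → ((¬p ∨ q) → (p ∨ q))): 0 ≤ 1, so result = 1
(p ∧ q) = min(0.3, 0.1) = 0.1
((p ∧ q) → q): 0.1 ≤ 0.1, so result = 1
((¬p → ((¬p ∨ q) → (p ∨ q))) ∧ ((p ∧ q) → q)) = min(1, 1) = 1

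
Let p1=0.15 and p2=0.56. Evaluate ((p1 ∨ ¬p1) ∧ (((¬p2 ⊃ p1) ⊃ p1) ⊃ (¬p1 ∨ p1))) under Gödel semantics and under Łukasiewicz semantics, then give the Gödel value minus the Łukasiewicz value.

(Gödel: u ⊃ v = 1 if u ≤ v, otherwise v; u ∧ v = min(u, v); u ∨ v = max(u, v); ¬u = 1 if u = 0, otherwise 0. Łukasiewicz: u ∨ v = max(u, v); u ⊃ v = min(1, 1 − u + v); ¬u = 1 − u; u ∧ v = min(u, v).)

-0.70

Gödel evaluation:
  ¬p1: Gödel ¬ of 0.15 = 0 (operand ≠ 0)
  (p1 ∨ ¬p1) = max(0.15, 0) = 0.15
  ¬p2: Gödel ¬ of 0.56 = 0 (operand ≠ 0)
  (¬p2 ⊃ p1): 0 ≤ 0.15, so result = 1
  ((¬p2 ⊃ p1) ⊃ p1): 1 > 0.15, so result = 0.15
  ¬p1: Gödel ¬ of 0.15 = 0 (operand ≠ 0)
  (¬p1 ∨ p1) = max(0, 0.15) = 0.15
  (((¬p2 ⊃ p1) ⊃ p1) ⊃ (¬p1 ∨ p1)): 0.15 ≤ 0.15, so result = 1
  ((p1 ∨ ¬p1) ∧ (((¬p2 ⊃ p1) ⊃ p1) ⊃ (¬p1 ∨ p1))) = min(0.15, 1) = 0.15
  Gödel value = 0.15
Łukasiewicz evaluation:
  ¬p1: Łukasiewicz ¬ gives 1 − 0.15 = 0.85
  (p1 ∨ ¬p1) = max(0.15, 0.85) = 0.85
  ¬p2: Łukasiewicz ¬ gives 1 − 0.56 = 0.44
  (¬p2 ⊃ p1): min(1, 1 − 0.44 + 0.15) = 0.71
  ((¬p2 ⊃ p1) ⊃ p1): min(1, 1 − 0.71 + 0.15) = 0.44
  ¬p1: Łukasiewicz ¬ gives 1 − 0.15 = 0.85
  (¬p1 ∨ p1) = max(0.85, 0.15) = 0.85
  (((¬p2 ⊃ p1) ⊃ p1) ⊃ (¬p1 ∨ p1)): min(1, 1 − 0.44 + 0.85) = 1
  ((p1 ∨ ¬p1) ∧ (((¬p2 ⊃ p1) ⊃ p1) ⊃ (¬p1 ∨ p1))) = min(0.85, 1) = 0.85
  Łukasiewicz value = 0.85
Difference: 0.15 − 0.85 = -0.70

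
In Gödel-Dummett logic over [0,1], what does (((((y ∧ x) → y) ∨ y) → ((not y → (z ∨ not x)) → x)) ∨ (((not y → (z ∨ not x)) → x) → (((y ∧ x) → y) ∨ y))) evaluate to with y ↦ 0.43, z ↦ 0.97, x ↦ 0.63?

1.00

(y ∧ x) = min(0.43, 0.63) = 0.43
((y ∧ x) → y): 0.43 ≤ 0.43, so result = 1
(((y ∧ x) → y) ∨ y) = max(1, 0.43) = 1
not y: Gödel ¬ of 0.43 = 0 (operand ≠ 0)
not x: Gödel ¬ of 0.63 = 0 (operand ≠ 0)
(z ∨ not x) = max(0.97, 0) = 0.97
(not y → (z ∨ not x)): 0 ≤ 0.97, so result = 1
((not y → (z ∨ not x)) → x): 1 > 0.63, so result = 0.63
((((y ∧ x) → y) ∨ y) → ((not y → (z ∨ not x)) → x)): 1 > 0.63, so result = 0.63
not y: Gödel ¬ of 0.43 = 0 (operand ≠ 0)
not x: Gödel ¬ of 0.63 = 0 (operand ≠ 0)
(z ∨ not x) = max(0.97, 0) = 0.97
(not y → (z ∨ not x)): 0 ≤ 0.97, so result = 1
((not y → (z ∨ not x)) → x): 1 > 0.63, so result = 0.63
(y ∧ x) = min(0.43, 0.63) = 0.43
((y ∧ x) → y): 0.43 ≤ 0.43, so result = 1
(((y ∧ x) → y) ∨ y) = max(1, 0.43) = 1
(((not y → (z ∨ not x)) → x) → (((y ∧ x) → y) ∨ y)): 0.63 ≤ 1, so result = 1
(((((y ∧ x) → y) ∨ y) → ((not y → (z ∨ not x)) → x)) ∨ (((not y → (z ∨ not x)) → x) → (((y ∧ x) → y) ∨ y))) = max(0.63, 1) = 1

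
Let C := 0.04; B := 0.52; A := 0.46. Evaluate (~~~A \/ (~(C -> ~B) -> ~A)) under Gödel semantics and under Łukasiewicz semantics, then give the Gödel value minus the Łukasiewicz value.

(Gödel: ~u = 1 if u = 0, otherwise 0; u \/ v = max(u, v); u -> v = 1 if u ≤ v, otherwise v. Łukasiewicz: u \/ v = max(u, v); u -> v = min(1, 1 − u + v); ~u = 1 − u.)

Gödel evaluation:
  ~A: Gödel ¬ of 0.46 = 0 (operand ≠ 0)
  ~~A: Gödel ¬ of 0 = 1 (operand is 0)
  ~~~A: Gödel ¬ of 1 = 0 (operand ≠ 0)
  ~B: Gödel ¬ of 0.52 = 0 (operand ≠ 0)
  (C -> ~B): 0.04 > 0, so result = 0
  ~(C -> ~B): Gödel ¬ of 0 = 1 (operand is 0)
  ~A: Gödel ¬ of 0.46 = 0 (operand ≠ 0)
  (~(C -> ~B) -> ~A): 1 > 0, so result = 0
  (~~~A \/ (~(C -> ~B) -> ~A)) = max(0, 0) = 0
  Gödel value = 0
Łukasiewicz evaluation:
  ~A: Łukasiewicz ¬ gives 1 − 0.46 = 0.54
  ~~A: Łukasiewicz ¬ gives 1 − 0.54 = 0.46
  ~~~A: Łukasiewicz ¬ gives 1 − 0.46 = 0.54
  ~B: Łukasiewicz ¬ gives 1 − 0.52 = 0.48
  (C -> ~B): min(1, 1 − 0.04 + 0.48) = 1
  ~(C -> ~B): Łukasiewicz ¬ gives 1 − 1 = 0
  ~A: Łukasiewicz ¬ gives 1 − 0.46 = 0.54
  (~(C -> ~B) -> ~A): min(1, 1 − 0 + 0.54) = 1
  (~~~A \/ (~(C -> ~B) -> ~A)) = max(0.54, 1) = 1
  Łukasiewicz value = 1
Difference: 0 − 1 = -1.00

-1.00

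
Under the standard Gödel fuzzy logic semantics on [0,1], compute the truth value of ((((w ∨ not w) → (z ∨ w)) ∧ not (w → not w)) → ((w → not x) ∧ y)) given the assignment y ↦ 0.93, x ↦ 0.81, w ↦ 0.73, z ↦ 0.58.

0.00

not w: Gödel ¬ of 0.73 = 0 (operand ≠ 0)
(w ∨ not w) = max(0.73, 0) = 0.73
(z ∨ w) = max(0.58, 0.73) = 0.73
((w ∨ not w) → (z ∨ w)): 0.73 ≤ 0.73, so result = 1
not w: Gödel ¬ of 0.73 = 0 (operand ≠ 0)
(w → not w): 0.73 > 0, so result = 0
not (w → not w): Gödel ¬ of 0 = 1 (operand is 0)
(((w ∨ not w) → (z ∨ w)) ∧ not (w → not w)) = min(1, 1) = 1
not x: Gödel ¬ of 0.81 = 0 (operand ≠ 0)
(w → not x): 0.73 > 0, so result = 0
((w → not x) ∧ y) = min(0, 0.93) = 0
((((w ∨ not w) → (z ∨ w)) ∧ not (w → not w)) → ((w → not x) ∧ y)): 1 > 0, so result = 0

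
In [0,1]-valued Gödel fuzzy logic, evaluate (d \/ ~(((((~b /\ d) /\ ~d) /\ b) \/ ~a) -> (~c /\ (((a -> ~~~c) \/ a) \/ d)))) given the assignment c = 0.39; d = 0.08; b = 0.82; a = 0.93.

~b: Gödel ¬ of 0.82 = 0 (operand ≠ 0)
(~b /\ d) = min(0, 0.08) = 0
~d: Gödel ¬ of 0.08 = 0 (operand ≠ 0)
((~b /\ d) /\ ~d) = min(0, 0) = 0
(((~b /\ d) /\ ~d) /\ b) = min(0, 0.82) = 0
~a: Gödel ¬ of 0.93 = 0 (operand ≠ 0)
((((~b /\ d) /\ ~d) /\ b) \/ ~a) = max(0, 0) = 0
~c: Gödel ¬ of 0.39 = 0 (operand ≠ 0)
~c: Gödel ¬ of 0.39 = 0 (operand ≠ 0)
~~c: Gödel ¬ of 0 = 1 (operand is 0)
~~~c: Gödel ¬ of 1 = 0 (operand ≠ 0)
(a -> ~~~c): 0.93 > 0, so result = 0
((a -> ~~~c) \/ a) = max(0, 0.93) = 0.93
(((a -> ~~~c) \/ a) \/ d) = max(0.93, 0.08) = 0.93
(~c /\ (((a -> ~~~c) \/ a) \/ d)) = min(0, 0.93) = 0
(((((~b /\ d) /\ ~d) /\ b) \/ ~a) -> (~c /\ (((a -> ~~~c) \/ a) \/ d))): 0 ≤ 0, so result = 1
~(((((~b /\ d) /\ ~d) /\ b) \/ ~a) -> (~c /\ (((a -> ~~~c) \/ a) \/ d))): Gödel ¬ of 1 = 0 (operand ≠ 0)
(d \/ ~(((((~b /\ d) /\ ~d) /\ b) \/ ~a) -> (~c /\ (((a -> ~~~c) \/ a) \/ d)))) = max(0.08, 0) = 0.08

0.08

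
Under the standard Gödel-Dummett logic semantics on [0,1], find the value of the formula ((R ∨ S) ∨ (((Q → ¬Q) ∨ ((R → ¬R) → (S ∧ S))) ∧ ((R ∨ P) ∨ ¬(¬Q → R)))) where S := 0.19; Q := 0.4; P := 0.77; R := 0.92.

(R ∨ S) = max(0.92, 0.19) = 0.92
¬Q: Gödel ¬ of 0.4 = 0 (operand ≠ 0)
(Q → ¬Q): 0.4 > 0, so result = 0
¬R: Gödel ¬ of 0.92 = 0 (operand ≠ 0)
(R → ¬R): 0.92 > 0, so result = 0
(S ∧ S) = min(0.19, 0.19) = 0.19
((R → ¬R) → (S ∧ S)): 0 ≤ 0.19, so result = 1
((Q → ¬Q) ∨ ((R → ¬R) → (S ∧ S))) = max(0, 1) = 1
(R ∨ P) = max(0.92, 0.77) = 0.92
¬Q: Gödel ¬ of 0.4 = 0 (operand ≠ 0)
(¬Q → R): 0 ≤ 0.92, so result = 1
¬(¬Q → R): Gödel ¬ of 1 = 0 (operand ≠ 0)
((R ∨ P) ∨ ¬(¬Q → R)) = max(0.92, 0) = 0.92
(((Q → ¬Q) ∨ ((R → ¬R) → (S ∧ S))) ∧ ((R ∨ P) ∨ ¬(¬Q → R))) = min(1, 0.92) = 0.92
((R ∨ S) ∨ (((Q → ¬Q) ∨ ((R → ¬R) → (S ∧ S))) ∧ ((R ∨ P) ∨ ¬(¬Q → R)))) = max(0.92, 0.92) = 0.92

0.92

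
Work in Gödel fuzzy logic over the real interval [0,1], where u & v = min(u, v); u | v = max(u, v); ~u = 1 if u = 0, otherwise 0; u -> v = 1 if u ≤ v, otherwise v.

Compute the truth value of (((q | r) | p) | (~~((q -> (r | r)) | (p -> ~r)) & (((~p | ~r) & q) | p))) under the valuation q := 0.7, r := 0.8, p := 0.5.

0.80

(q | r) = max(0.7, 0.8) = 0.8
((q | r) | p) = max(0.8, 0.5) = 0.8
(r | r) = max(0.8, 0.8) = 0.8
(q -> (r | r)): 0.7 ≤ 0.8, so result = 1
~r: Gödel ¬ of 0.8 = 0 (operand ≠ 0)
(p -> ~r): 0.5 > 0, so result = 0
((q -> (r | r)) | (p -> ~r)) = max(1, 0) = 1
~((q -> (r | r)) | (p -> ~r)): Gödel ¬ of 1 = 0 (operand ≠ 0)
~~((q -> (r | r)) | (p -> ~r)): Gödel ¬ of 0 = 1 (operand is 0)
~p: Gödel ¬ of 0.5 = 0 (operand ≠ 0)
~r: Gödel ¬ of 0.8 = 0 (operand ≠ 0)
(~p | ~r) = max(0, 0) = 0
((~p | ~r) & q) = min(0, 0.7) = 0
(((~p | ~r) & q) | p) = max(0, 0.5) = 0.5
(~~((q -> (r | r)) | (p -> ~r)) & (((~p | ~r) & q) | p)) = min(1, 0.5) = 0.5
(((q | r) | p) | (~~((q -> (r | r)) | (p -> ~r)) & (((~p | ~r) & q) | p))) = max(0.8, 0.5) = 0.8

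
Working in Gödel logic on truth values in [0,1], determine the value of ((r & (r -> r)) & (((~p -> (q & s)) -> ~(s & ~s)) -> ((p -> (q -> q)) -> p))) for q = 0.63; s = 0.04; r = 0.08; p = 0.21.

(r -> r): 0.08 ≤ 0.08, so result = 1
(r & (r -> r)) = min(0.08, 1) = 0.08
~p: Gödel ¬ of 0.21 = 0 (operand ≠ 0)
(q & s) = min(0.63, 0.04) = 0.04
(~p -> (q & s)): 0 ≤ 0.04, so result = 1
~s: Gödel ¬ of 0.04 = 0 (operand ≠ 0)
(s & ~s) = min(0.04, 0) = 0
~(s & ~s): Gödel ¬ of 0 = 1 (operand is 0)
((~p -> (q & s)) -> ~(s & ~s)): 1 ≤ 1, so result = 1
(q -> q): 0.63 ≤ 0.63, so result = 1
(p -> (q -> q)): 0.21 ≤ 1, so result = 1
((p -> (q -> q)) -> p): 1 > 0.21, so result = 0.21
(((~p -> (q & s)) -> ~(s & ~s)) -> ((p -> (q -> q)) -> p)): 1 > 0.21, so result = 0.21
((r & (r -> r)) & (((~p -> (q & s)) -> ~(s & ~s)) -> ((p -> (q -> q)) -> p))) = min(0.08, 0.21) = 0.08

0.08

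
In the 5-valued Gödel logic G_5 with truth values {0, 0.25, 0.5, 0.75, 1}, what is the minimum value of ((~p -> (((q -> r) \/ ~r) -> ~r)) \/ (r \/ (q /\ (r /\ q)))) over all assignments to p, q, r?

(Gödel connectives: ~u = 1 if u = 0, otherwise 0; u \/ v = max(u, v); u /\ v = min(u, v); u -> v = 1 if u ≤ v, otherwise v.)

The minimum is attained at p = 0, q = 0, r = 0.25:
  ~p: Gödel ¬ of 0 = 1 (operand is 0)
  (q -> r): 0 ≤ 0.25, so result = 1
  ~r: Gödel ¬ of 0.25 = 0 (operand ≠ 0)
  ((q -> r) \/ ~r) = max(1, 0) = 1
  ~r: Gödel ¬ of 0.25 = 0 (operand ≠ 0)
  (((q -> r) \/ ~r) -> ~r): 1 > 0, so result = 0
  (~p -> (((q -> r) \/ ~r) -> ~r)): 1 > 0, so result = 0
  (r /\ q) = min(0.25, 0) = 0
  (q /\ (r /\ q)) = min(0, 0) = 0
  (r \/ (q /\ (r /\ q))) = max(0.25, 0) = 0.25
  ((~p -> (((q -> r) \/ ~r) -> ~r)) \/ (r \/ (q /\ (r /\ q)))) = max(0, 0.25) = 0.25
Checking all 125 assignments confirms none give a value below 0.25.

0.25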